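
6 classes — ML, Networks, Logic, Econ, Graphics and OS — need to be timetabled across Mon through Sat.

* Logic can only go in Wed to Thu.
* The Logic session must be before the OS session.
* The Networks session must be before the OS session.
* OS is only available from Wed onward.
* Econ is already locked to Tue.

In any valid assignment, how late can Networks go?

Fri

Downstream work caps Networks at Fri.
Networks at Fri is achievable: Logic -> Wed, ML -> Mon, Networks -> Fri, Graphics -> Mon, OS -> Sat, Econ -> Tue.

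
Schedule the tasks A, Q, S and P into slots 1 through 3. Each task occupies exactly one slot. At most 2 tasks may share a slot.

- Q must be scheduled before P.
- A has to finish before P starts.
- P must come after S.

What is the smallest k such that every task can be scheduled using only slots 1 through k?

3

The precedence chain requires at least 2 distinct slots.
With at most 2 per slot and 4 tasks, at least 2 slots are needed.
Could 2 slots be enough, i.e. nothing placed later than 2? No: P must come after Q (at 1 or later) → {2}; Q must come before P (at 2 or earlier) → {1}; S must come before P (at 2 or earlier) → {1}; A must come before P (at 2 or earlier) → {1}; that puts A, Q and S all in 1 — more than 2 per slot.
So 2 slots is not enough.
3 works (last occupied slot: 3): for example Q -> 1, S -> 2, A -> 1, P -> 3.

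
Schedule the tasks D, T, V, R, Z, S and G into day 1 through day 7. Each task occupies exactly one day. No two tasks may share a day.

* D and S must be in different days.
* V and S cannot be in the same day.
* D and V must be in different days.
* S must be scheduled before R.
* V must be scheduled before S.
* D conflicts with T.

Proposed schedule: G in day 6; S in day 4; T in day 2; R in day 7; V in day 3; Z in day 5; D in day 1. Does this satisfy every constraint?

Valid

V and S cannot be in the same day — holds.
V must be scheduled before S — holds.
S must be scheduled before R — holds.
No two tasks may share a day — holds.
D conflicts with T — holds.
D and V must be in different days — holds.
D and S must be in different days — holds.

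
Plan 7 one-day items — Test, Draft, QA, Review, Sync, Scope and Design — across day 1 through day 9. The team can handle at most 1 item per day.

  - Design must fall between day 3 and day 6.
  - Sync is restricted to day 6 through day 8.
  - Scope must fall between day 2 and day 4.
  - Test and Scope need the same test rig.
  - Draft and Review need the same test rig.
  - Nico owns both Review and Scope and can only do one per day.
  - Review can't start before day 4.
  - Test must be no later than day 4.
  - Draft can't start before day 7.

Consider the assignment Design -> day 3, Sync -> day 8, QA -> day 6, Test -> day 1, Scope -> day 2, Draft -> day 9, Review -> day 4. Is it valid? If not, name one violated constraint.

Yes

Scope must fall between day 2 and day 4 — holds.
Sync is restricted to day 6 through day 8 — holds.
Nico owns both Review and Scope and can only do one per day — holds.
Draft and Review need the same test rig — holds.
Draft can't start before day 7 — holds.
Test and Scope need the same test rig — holds.
Design must fall between day 3 and day 6 — holds.
The team can handle at most 1 item per day — holds.
Test must be no later than day 4 — holds.
Review can't start before day 4 — holds.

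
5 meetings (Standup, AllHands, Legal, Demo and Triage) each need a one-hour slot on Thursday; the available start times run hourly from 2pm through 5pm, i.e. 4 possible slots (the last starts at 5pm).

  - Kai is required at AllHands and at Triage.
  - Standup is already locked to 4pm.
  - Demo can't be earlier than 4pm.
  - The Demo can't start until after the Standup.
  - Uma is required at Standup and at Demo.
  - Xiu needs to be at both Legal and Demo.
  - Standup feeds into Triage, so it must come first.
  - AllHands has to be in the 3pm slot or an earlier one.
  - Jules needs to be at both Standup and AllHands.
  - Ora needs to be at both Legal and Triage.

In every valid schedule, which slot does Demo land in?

5pm

Demo's window is 4pm–5pm.
Standup is fixed at 4pm, and Demo can't share a slot with Standup.
So Demo must be 5pm.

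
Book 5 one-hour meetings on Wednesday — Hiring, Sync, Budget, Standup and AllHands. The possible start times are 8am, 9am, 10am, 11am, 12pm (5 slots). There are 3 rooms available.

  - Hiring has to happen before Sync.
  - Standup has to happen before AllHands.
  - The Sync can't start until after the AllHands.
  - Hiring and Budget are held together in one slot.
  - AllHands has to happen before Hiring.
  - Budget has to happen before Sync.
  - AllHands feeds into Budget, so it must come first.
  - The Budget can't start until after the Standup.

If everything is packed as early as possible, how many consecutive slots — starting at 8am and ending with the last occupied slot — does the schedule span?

4

The precedence chain requires at least 4 distinct slots.
With at most 3 per slot and 5 meetings, at least 2 slots are needed.
4 works (last occupied slot: 11am): for example AllHands -> 9am; Standup -> 8am; Sync -> 11am; Budget -> 10am; Hiring -> 10am.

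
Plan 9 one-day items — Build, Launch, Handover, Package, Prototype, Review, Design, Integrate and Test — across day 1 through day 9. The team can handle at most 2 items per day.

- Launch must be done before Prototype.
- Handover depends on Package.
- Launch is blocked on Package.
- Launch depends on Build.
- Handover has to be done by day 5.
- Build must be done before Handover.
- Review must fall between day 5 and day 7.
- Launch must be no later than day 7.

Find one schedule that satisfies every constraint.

Prototype -> day 3; Launch -> day 2; Handover -> day 2; Design -> day 3; Package -> day 1; Review -> day 5; Test -> day 4; Build -> day 1; Integrate -> day 4

Checking: Build(day 1) before Launch(day 2); Launch(day 2) before Prototype(day 3); Build(day 1) before Handover(day 2); Package(day 1) before Launch(day 2); Package(day 1) before Handover(day 2); Review=day 5 in [day 5,day 7]; Launch=day 2 in [day 1,day 7]; Handover=day 2 in [day 1,day 5]; max 2 per day (cap 2).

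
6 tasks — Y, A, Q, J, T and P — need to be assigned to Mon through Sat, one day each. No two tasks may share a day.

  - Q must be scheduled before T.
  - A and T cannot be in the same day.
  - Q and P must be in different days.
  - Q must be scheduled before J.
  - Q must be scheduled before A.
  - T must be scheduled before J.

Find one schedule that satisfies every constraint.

Y in Fri, T in Tue, P in Sat, J in Wed, Q in Mon, A in Thu

Checking: Q(Mon) before T(Tue); Q(Mon) before A(Thu); T(Tue) before J(Wed); Q(Mon) before J(Wed); Q(Mon) != P(Sat); A(Thu) != T(Tue); max 1 per day (cap 1).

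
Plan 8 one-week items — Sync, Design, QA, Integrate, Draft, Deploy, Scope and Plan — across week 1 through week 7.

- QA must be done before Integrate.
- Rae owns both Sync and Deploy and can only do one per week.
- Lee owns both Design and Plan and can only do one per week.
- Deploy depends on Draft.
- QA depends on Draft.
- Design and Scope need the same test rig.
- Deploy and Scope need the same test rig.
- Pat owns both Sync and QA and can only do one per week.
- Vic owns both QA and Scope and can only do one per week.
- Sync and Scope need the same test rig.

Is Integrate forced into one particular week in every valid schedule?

No

Integrate can be week 3 (e.g. Plan in week 2; Deploy in week 2; Design in week 1; QA in week 2; Draft in week 1; Scope in week 3; Sync in week 1; Integrate in week 3) or week 4 (e.g. Deploy=week 2, QA=week 2, Scope=week 3, Design=week 1, Plan=week 2, Integrate=week 4, Sync=week 1, Draft=week 1).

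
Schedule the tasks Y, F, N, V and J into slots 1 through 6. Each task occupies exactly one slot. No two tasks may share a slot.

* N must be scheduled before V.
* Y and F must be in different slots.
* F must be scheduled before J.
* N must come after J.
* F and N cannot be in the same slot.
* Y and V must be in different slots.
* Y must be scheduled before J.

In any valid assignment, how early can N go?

Precedence pushes N to at least 3; downstream work caps N at 5.
N at 4 is achievable: Y -> 1; J -> 3; V -> 5; F -> 2; N -> 4.
Nothing earlier works — the conflict and capacity constraints rule out every slot before 4.

4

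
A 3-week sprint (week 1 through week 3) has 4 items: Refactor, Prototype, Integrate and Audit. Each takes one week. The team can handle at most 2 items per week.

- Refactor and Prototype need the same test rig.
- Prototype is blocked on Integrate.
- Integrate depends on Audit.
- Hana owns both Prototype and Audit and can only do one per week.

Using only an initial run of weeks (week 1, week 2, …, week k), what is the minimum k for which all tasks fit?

The precedence chain requires at least 3 distinct weeks.
With at most 2 per week and 4 tasks, at least 2 weeks are needed.
3 works (last occupied week: week 3): for example Refactor=week 1; Prototype=week 3; Integrate=week 2; Audit=week 1.

3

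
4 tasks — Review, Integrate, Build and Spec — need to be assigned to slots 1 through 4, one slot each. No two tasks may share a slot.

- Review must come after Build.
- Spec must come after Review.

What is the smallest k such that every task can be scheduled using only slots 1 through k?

The precedence chain requires at least 3 distinct slots.
With at most 1 per slot and 4 tasks, at least 4 slots are needed.
4 works (last occupied slot: 4): for example Spec=3; Review=2; Build=1; Integrate=4.

4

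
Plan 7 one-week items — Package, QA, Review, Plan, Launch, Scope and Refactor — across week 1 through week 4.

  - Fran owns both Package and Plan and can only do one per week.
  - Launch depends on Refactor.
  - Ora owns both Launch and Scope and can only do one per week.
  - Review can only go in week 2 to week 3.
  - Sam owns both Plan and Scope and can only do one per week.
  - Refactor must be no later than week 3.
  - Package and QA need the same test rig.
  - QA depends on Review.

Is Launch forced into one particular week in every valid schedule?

No

Launch can be week 2 (e.g. Review -> week 2, Scope -> week 1, QA -> week 3, Launch -> week 2, Package -> week 1, Plan -> week 2, Refactor -> week 1) or week 3 (e.g. Review -> week 2, Launch -> week 3, Plan -> week 2, Package -> week 1, Refactor -> week 1, QA -> week 3, Scope -> week 1).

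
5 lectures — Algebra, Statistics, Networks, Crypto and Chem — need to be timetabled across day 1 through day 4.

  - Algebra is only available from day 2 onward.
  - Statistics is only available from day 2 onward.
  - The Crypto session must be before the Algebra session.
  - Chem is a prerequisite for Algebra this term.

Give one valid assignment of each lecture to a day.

Crypto in day 1, Algebra in day 2, Networks in day 1, Statistics in day 2, Chem in day 1

Checking: Chem(day 1) before Algebra(day 2); Crypto(day 1) before Algebra(day 2); Algebra=day 2 in [day 2,day 4]; Statistics=day 2 in [day 2,day 4].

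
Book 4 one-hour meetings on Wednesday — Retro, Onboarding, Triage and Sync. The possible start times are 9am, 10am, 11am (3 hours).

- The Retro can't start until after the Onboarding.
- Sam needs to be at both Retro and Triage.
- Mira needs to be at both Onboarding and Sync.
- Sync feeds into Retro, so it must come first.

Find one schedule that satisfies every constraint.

Triage -> 9am; Onboarding -> 9am; Sync -> 10am; Retro -> 11am

Checking: Sync(10am) before Retro(11am); Onboarding(9am) before Retro(11am); Retro(11am) != Triage(9am); Onboarding(9am) != Sync(10am).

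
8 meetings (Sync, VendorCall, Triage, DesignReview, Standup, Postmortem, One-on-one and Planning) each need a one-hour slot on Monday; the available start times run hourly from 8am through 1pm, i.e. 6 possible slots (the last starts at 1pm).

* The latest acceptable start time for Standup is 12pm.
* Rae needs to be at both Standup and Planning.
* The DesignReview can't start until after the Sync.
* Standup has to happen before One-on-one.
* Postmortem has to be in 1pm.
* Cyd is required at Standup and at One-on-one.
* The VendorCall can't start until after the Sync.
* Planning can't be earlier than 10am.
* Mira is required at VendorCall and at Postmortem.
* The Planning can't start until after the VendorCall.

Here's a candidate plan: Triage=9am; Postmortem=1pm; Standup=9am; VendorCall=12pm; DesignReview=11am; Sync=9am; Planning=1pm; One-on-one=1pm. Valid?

Mira is required at VendorCall and at Postmortem — holds.
Standup has to happen before One-on-one — holds.
Postmortem has to be in 1pm — holds.
The latest acceptable start time for Standup is 12pm — holds.
The DesignReview can't start until after the Sync — holds.
Rae needs to be at both Standup and Planning — holds.
The VendorCall can't start until after the Sync — holds.
Planning can't be earlier than 10am — holds.
Cyd is required at Standup and at One-on-one — holds.
The Planning can't start until after the VendorCall — holds.

Valid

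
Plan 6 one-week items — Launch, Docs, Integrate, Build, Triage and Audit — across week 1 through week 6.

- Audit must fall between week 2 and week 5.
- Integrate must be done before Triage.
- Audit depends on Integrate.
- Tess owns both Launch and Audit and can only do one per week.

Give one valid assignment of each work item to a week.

Integrate -> week 1, Audit -> week 2, Build -> week 1, Docs -> week 1, Launch -> week 1, Triage -> week 2

Checking: Integrate(week 1) before Audit(week 2); Integrate(week 1) before Triage(week 2); Launch(week 1) != Audit(week 2); Audit=week 2 in [week 2,week 5].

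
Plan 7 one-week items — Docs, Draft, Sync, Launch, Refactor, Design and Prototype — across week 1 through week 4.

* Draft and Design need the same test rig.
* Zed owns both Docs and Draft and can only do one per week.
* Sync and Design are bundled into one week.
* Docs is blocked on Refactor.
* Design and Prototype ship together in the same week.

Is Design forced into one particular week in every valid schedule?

Design can be week 1 (e.g. Design=week 1, Draft=week 3, Prototype=week 1, Docs=week 2, Refactor=week 1, Sync=week 1, Launch=week 1) or week 2 (e.g. Sync=week 2; Prototype=week 2; Refactor=week 1; Draft=week 1; Design=week 2; Docs=week 2; Launch=week 1).

No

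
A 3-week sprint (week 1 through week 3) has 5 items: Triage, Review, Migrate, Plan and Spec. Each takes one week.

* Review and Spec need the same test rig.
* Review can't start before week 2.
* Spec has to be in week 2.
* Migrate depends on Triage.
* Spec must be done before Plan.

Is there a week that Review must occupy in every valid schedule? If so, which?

week 3

Review's window is week 2–week 3.
Spec is fixed at week 2, and Review can't share a week with Spec.
So Review must be week 3.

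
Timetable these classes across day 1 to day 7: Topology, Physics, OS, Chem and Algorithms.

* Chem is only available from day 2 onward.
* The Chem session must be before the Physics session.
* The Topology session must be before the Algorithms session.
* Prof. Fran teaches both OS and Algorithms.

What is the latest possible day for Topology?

day 6

Downstream work caps Topology at day 6.
Topology at day 6 is achievable: Physics -> day 3, OS -> day 1, Chem -> day 2, Algorithms -> day 7, Topology -> day 6.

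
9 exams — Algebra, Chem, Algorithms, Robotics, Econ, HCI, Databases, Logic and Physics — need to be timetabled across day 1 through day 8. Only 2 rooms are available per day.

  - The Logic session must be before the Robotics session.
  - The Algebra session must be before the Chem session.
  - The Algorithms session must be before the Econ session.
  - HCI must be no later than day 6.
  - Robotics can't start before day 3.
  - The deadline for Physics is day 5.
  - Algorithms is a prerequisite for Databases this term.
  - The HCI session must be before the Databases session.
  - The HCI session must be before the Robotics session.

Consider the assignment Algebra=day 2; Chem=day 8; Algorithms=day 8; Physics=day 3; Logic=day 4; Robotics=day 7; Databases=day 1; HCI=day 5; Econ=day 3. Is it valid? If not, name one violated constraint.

Invalid. Algorithms is a prerequisite for Databases this term.

The Logic session must be before the Robotics session — holds.
The deadline for Physics is day 5 — holds.
The HCI session must be before the Databases session — violated.
Algorithms is a prerequisite for Databases this term — violated.
The Algorithms session must be before the Econ session — violated.
HCI must be no later than day 6 — holds.
Robotics can't start before day 3 — holds.
The Algebra session must be before the Chem session — holds.
The HCI session must be before the Robotics session — holds.
Only 2 rooms are available per day — holds.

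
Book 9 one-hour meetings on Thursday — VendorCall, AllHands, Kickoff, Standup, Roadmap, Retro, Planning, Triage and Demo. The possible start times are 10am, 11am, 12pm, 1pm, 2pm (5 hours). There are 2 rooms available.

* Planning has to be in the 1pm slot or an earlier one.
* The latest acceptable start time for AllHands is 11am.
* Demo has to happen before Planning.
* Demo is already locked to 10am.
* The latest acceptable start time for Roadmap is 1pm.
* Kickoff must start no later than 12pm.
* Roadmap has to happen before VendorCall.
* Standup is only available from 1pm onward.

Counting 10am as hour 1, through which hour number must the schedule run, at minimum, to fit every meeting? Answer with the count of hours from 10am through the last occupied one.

5

The precedence chain requires at least 2 distinct hours.
With at most 2 per hour and 9 meetings, at least 5 hours are needed.
Standup can't be placed before 1pm — that is hour 4 counting from 10am — so the schedule must run through at least 4 hours.
5 works (last occupied hour: 2pm): for example Planning in 12pm; Triage in 2pm; VendorCall in 12pm; Demo in 10am; Roadmap in 11am; Kickoff in 11am; Standup in 1pm; Retro in 1pm; AllHands in 10am.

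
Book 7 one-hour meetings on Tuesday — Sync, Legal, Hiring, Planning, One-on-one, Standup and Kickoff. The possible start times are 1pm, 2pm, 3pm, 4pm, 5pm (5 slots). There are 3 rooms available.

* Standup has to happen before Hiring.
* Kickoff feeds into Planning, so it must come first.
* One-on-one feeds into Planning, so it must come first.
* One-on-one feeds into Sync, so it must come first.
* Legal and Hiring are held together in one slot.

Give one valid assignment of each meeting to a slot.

Sync=2pm, Legal=3pm, Standup=1pm, One-on-one=1pm, Kickoff=1pm, Hiring=3pm, Planning=2pm

Checking: One-on-one(1pm) before Planning(2pm); Kickoff(1pm) before Planning(2pm); One-on-one(1pm) before Sync(2pm); Standup(1pm) before Hiring(3pm); Legal = Hiring = 3pm; max 3 per slot (cap 3).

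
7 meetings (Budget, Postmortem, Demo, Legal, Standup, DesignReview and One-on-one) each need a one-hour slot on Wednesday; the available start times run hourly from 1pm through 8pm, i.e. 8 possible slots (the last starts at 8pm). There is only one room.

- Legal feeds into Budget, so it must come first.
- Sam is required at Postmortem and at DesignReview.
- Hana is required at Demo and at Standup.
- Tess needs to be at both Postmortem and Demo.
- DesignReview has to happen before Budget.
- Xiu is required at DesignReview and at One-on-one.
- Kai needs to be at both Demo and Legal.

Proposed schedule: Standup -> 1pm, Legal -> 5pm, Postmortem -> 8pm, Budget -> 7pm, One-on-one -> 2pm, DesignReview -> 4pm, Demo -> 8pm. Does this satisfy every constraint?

Sam is required at Postmortem and at DesignReview — holds.
Kai needs to be at both Demo and Legal — holds.
Hana is required at Demo and at Standup — holds.
Legal feeds into Budget, so it must come first — holds.
Xiu is required at DesignReview and at One-on-one — holds.
Tess needs to be at both Postmortem and Demo — violated.
DesignReview has to happen before Budget — holds.
There is only one room — violated.

Invalid. Tess needs to be at both Postmortem and Demo.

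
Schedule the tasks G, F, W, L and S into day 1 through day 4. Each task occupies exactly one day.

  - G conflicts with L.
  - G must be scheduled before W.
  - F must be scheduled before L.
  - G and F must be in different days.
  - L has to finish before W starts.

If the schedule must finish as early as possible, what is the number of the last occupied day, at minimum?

The precedence chain requires at least 3 distinct days.
Could 3 days be enough, i.e. nothing placed later than day 3? No: L must come after F (at day 1 or later) → {day 2, day 3}; F must come before L (at day 3 or earlier) → {day 1, day 2}; W must come after L (at day 2 or later) → {day 3}; L must come before W (at day 3 or earlier) → {day 2}; G must come before W (at day 3 or earlier) → {day 1, day 2}; G can't share with L (day 2) → {day 1}; F can't share with G (day 1) → {day 2}; L must come after F (at day 2 or later) → nothing is left.
So 3 days is not enough.
4 works (last occupied day: day 4): for example W=day 4, G=day 3, S=day 1, L=day 2, F=day 1.

4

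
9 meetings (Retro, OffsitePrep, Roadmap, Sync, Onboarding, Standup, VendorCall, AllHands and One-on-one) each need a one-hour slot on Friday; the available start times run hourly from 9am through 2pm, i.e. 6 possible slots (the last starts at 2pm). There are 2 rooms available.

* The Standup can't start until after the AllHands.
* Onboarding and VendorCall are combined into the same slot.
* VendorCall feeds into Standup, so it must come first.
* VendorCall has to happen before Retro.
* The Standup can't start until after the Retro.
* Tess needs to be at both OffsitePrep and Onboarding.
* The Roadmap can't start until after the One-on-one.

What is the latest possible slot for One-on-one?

1pm

Downstream work caps One-on-one at 1pm.
One-on-one at 1pm is achievable: Sync=12pm; OffsitePrep=11am; VendorCall=9am; Onboarding=9am; Retro=10am; Roadmap=2pm; Standup=11am; AllHands=10am; One-on-one=1pm.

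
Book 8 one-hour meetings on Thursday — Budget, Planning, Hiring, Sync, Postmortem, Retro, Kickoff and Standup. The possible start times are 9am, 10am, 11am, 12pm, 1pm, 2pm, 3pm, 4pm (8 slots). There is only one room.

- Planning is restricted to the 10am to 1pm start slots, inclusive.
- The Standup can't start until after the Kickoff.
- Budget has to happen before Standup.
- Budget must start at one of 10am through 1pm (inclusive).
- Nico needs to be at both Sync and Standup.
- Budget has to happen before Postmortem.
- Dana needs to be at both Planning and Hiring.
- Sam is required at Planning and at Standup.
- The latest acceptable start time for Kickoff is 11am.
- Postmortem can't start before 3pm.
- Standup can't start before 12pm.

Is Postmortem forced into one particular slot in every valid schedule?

No

Postmortem can be 3pm (e.g. Budget in 10am, Kickoff in 9am, Hiring in 1pm, Sync in 2pm, Standup in 12pm, Planning in 11am, Postmortem in 3pm, Retro in 4pm) or 4pm (e.g. Planning=11am, Standup=12pm, Hiring=1pm, Retro=3pm, Kickoff=9am, Postmortem=4pm, Budget=10am, Sync=2pm).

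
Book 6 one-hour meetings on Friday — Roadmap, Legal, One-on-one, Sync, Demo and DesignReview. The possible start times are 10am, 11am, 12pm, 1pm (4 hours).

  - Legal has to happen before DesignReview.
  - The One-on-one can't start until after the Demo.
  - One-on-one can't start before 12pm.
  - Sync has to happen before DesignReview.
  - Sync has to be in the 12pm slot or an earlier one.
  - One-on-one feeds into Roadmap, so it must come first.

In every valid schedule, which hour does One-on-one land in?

12pm

One-on-one is available from 12pm; downstream work caps One-on-one at 12pm.
So One-on-one is pinned to 12pm.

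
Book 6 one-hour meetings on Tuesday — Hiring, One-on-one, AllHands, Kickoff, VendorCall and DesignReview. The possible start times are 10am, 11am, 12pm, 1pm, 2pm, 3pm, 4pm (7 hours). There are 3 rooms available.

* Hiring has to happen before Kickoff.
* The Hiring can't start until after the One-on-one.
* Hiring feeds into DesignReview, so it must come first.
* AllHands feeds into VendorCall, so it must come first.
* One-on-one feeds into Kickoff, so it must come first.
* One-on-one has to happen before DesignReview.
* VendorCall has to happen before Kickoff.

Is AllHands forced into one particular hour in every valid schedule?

AllHands can be 10am (e.g. One-on-one in 10am; VendorCall in 11am; Hiring in 11am; DesignReview in 12pm; Kickoff in 12pm; AllHands in 10am) or 11am (e.g. AllHands -> 11am, VendorCall -> 12pm, Hiring -> 11am, One-on-one -> 10am, Kickoff -> 1pm, DesignReview -> 12pm).

No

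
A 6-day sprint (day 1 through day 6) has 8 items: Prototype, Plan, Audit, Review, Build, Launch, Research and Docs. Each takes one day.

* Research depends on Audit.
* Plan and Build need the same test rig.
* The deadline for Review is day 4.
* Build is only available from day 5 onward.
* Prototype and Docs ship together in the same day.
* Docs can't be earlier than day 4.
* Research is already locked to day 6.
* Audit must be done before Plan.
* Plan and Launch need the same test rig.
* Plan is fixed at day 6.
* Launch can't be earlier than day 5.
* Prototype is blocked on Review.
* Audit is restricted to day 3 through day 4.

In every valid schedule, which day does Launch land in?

Launch's window is day 5–day 6.
Plan is fixed at day 6, and Launch can't share a day with Plan.
So Launch must be day 5.

day 5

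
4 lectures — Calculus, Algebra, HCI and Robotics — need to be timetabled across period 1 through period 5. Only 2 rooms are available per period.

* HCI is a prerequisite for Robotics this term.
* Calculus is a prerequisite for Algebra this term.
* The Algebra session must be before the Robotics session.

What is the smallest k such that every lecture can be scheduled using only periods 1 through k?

3

The precedence chain requires at least 3 distinct periods.
With at most 2 per period and 4 lectures, at least 2 periods are needed.
3 works (last occupied period: period 3): for example Algebra in period 2; HCI in period 1; Robotics in period 3; Calculus in period 1.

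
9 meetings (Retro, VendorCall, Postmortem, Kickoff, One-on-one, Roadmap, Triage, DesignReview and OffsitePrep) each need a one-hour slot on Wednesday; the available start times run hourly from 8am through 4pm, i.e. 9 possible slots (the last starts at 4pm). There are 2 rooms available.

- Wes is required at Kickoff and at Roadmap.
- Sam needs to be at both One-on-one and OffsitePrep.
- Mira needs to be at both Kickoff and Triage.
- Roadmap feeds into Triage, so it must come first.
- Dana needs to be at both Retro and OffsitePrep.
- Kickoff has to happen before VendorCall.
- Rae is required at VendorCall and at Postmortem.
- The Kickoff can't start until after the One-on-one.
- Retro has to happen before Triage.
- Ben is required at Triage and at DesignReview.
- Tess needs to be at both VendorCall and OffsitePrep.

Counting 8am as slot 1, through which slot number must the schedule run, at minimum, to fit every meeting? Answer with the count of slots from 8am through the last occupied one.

The precedence chain requires at least 3 distinct slots.
With at most 2 per slot and 9 meetings, at least 5 slots are needed.
5 works (last occupied slot: 12pm): for example Roadmap in 8am, Retro in 9am, DesignReview in 11am, One-on-one in 8am, VendorCall in 10am, Kickoff in 9am, OffsitePrep in 12pm, Triage in 10am, Postmortem in 11am.

5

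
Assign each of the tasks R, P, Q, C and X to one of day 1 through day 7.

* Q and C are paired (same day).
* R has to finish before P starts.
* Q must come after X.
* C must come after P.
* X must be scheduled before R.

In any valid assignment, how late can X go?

day 4

Downstream work caps X at day 4.
X at day 4 is achievable: X in day 4; Q in day 7; C in day 7; P in day 6; R in day 5.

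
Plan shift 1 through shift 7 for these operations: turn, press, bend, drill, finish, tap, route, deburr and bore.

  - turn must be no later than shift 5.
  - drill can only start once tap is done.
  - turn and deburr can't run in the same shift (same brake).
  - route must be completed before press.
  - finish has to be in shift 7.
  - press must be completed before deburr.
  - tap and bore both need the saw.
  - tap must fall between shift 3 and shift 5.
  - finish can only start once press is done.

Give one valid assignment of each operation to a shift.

route -> shift 1; bore -> shift 1; finish -> shift 7; turn -> shift 1; bend -> shift 1; press -> shift 2; drill -> shift 4; deburr -> shift 3; tap -> shift 3

Checking: tap(shift 3) before drill(shift 4); press(shift 2) before finish(shift 7); press(shift 2) before deburr(shift 3); route(shift 1) before press(shift 2); tap(shift 3) != bore(shift 1); turn(shift 1) != deburr(shift 3); tap=shift 3 in [shift 3,shift 5]; turn=shift 1 in [shift 1,shift 5]; finish=shift 7 in [shift 7,shift 7].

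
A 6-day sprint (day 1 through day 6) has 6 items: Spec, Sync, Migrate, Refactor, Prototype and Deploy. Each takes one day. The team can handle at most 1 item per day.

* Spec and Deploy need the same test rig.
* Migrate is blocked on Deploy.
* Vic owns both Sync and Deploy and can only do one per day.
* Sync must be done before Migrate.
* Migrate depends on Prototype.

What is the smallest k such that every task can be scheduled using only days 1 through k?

6 days

The precedence chain requires at least 2 distinct days.
With at most 1 per day and 6 tasks, at least 6 days are needed.
6 works (last occupied day: day 6): for example Spec=day 5, Deploy=day 3, Prototype=day 2, Refactor=day 6, Migrate=day 4, Sync=day 1.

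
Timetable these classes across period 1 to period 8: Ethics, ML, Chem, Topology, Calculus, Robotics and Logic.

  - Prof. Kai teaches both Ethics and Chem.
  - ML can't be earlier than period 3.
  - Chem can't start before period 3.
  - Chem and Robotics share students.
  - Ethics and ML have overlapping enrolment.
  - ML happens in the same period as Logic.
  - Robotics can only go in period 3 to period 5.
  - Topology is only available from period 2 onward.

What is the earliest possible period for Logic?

Logic must be in the same period as ML, which can't be before period 3, so Logic is at least period 3.
Logic at period 3 is achievable: Topology in period 2; Logic in period 3; Robotics in period 3; Chem in period 4; ML in period 3; Calculus in period 1; Ethics in period 1.

period 3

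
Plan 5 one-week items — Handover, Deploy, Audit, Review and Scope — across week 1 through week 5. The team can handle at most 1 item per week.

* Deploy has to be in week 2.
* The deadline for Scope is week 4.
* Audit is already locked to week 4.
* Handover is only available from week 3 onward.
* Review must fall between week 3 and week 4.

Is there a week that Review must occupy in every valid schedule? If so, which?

Review is available from week 3; Review's own window allows nothing later than week 4.
So Review is pinned to week 3.

week 3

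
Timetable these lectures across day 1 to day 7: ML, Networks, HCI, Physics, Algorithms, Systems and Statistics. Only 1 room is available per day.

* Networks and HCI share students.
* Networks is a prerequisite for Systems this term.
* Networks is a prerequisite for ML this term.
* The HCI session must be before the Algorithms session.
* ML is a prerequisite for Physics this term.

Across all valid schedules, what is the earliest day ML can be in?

day 2

Precedence pushes ML to at least day 2; downstream work caps ML at day 6.
ML at day 2 is achievable: ML in day 2, Statistics in day 7, Physics in day 4, Algorithms in day 5, Networks in day 1, HCI in day 3, Systems in day 6.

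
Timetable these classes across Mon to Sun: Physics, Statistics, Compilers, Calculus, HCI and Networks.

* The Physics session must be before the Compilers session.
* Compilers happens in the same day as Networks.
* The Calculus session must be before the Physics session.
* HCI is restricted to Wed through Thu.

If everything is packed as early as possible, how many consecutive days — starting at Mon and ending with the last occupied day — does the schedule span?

The precedence chain requires at least 3 distinct days.
3 works (last occupied day: Wed): for example Compilers in Wed; Statistics in Mon; Physics in Tue; Calculus in Mon; HCI in Wed; Networks in Wed.

3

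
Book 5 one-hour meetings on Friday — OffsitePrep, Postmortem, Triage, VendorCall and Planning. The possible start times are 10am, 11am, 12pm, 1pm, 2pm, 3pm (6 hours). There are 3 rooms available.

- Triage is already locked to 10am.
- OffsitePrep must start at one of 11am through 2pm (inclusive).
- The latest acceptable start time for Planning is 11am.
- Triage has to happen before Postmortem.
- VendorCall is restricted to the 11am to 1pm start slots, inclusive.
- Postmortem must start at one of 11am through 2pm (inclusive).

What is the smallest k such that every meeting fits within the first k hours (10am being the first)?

2

The precedence chain requires at least 2 distinct hours.
With at most 3 per hour and 5 meetings, at least 2 hours are needed.
2 works (last occupied hour: 11am): for example VendorCall in 11am; Postmortem in 11am; Triage in 10am; Planning in 10am; OffsitePrep in 11am.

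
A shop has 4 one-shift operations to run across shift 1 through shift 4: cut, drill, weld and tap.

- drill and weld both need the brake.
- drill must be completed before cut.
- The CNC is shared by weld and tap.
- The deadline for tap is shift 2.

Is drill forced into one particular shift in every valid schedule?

drill can be shift 1 (e.g. tap=shift 1; weld=shift 2; cut=shift 2; drill=shift 1) or shift 2 (e.g. tap -> shift 1, weld -> shift 3, cut -> shift 3, drill -> shift 2).

No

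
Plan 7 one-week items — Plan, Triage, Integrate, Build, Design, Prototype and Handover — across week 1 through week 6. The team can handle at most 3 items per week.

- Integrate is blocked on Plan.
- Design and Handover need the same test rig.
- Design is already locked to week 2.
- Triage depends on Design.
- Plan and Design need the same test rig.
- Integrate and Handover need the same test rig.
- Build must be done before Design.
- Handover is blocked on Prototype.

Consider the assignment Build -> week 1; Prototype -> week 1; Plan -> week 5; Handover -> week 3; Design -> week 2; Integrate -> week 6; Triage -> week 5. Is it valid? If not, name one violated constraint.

Build must be done before Design — holds.
The team can handle at most 3 items per week — holds.
Design and Handover need the same test rig — holds.
Design is already locked to week 2 — holds.
Integrate and Handover need the same test rig — holds.
Triage depends on Design — holds.
Integrate is blocked on Plan — holds.
Plan and Design need the same test rig — holds.
Handover is blocked on Prototype — holds.

Valid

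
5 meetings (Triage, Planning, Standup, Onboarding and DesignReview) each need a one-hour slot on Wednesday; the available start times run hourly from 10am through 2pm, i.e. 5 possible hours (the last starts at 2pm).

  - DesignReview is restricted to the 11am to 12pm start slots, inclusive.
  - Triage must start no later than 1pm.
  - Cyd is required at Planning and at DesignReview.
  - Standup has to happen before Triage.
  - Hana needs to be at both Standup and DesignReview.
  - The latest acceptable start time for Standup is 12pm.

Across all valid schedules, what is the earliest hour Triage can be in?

Precedence pushes Triage to at least 11am; Triage's own window allows nothing later than 1pm.
Triage at 11am is achievable: Triage -> 11am, Onboarding -> 10am, DesignReview -> 11am, Standup -> 10am, Planning -> 10am.

11am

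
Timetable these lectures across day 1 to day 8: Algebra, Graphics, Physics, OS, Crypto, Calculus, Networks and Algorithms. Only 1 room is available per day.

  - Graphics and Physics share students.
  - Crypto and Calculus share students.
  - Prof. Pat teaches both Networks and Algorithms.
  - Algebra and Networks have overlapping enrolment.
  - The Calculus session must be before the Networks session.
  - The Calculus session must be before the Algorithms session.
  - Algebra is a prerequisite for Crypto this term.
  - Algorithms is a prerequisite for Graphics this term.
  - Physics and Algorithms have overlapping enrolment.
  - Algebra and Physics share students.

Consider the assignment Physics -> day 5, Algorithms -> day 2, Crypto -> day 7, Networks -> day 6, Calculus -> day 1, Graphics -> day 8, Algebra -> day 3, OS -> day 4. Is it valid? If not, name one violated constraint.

Yes, all constraints hold

Graphics and Physics share students — holds.
Physics and Algorithms have overlapping enrolment — holds.
Algebra and Physics share students — holds.
Algorithms is a prerequisite for Graphics this term — holds.
Prof. Pat teaches both Networks and Algorithms — holds.
The Calculus session must be before the Networks session — holds.
The Calculus session must be before the Algorithms session — holds.
Algebra is a prerequisite for Crypto this term — holds.
Only 1 room is available per day — holds.
Crypto and Calculus share students — holds.
Algebra and Networks have overlapping enrolment — holds.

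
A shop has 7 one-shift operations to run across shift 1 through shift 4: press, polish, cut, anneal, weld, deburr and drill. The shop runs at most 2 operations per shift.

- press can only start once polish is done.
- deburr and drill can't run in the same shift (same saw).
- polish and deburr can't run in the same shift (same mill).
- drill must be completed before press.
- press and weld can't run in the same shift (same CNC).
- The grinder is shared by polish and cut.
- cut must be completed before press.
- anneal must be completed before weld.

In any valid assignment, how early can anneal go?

Downstream work caps anneal at shift 3.
anneal at shift 1 is achievable: drill -> shift 2, weld -> shift 4, press -> shift 3, deburr -> shift 3, polish -> shift 1, anneal -> shift 1, cut -> shift 2.

shift 1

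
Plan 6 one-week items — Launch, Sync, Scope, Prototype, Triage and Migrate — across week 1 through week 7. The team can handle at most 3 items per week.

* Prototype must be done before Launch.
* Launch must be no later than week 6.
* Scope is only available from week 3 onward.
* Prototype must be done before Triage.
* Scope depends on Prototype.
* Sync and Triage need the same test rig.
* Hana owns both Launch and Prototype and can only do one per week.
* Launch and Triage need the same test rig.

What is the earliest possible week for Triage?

Precedence pushes Triage to at least week 2.
Triage at week 2 is achievable: Sync=week 1, Prototype=week 1, Triage=week 2, Migrate=week 1, Launch=week 3, Scope=week 3.

week 2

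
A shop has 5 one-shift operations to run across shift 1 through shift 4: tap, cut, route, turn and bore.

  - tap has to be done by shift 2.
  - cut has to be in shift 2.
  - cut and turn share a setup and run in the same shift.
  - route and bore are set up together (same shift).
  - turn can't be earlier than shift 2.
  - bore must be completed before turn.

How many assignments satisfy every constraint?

2

Enumerating: bore=shift 1; turn=shift 2; route=shift 1; cut=shift 2; tap=shift 1 | tap=shift 2; cut=shift 2; route=shift 1; bore=shift 1; turn=shift 2.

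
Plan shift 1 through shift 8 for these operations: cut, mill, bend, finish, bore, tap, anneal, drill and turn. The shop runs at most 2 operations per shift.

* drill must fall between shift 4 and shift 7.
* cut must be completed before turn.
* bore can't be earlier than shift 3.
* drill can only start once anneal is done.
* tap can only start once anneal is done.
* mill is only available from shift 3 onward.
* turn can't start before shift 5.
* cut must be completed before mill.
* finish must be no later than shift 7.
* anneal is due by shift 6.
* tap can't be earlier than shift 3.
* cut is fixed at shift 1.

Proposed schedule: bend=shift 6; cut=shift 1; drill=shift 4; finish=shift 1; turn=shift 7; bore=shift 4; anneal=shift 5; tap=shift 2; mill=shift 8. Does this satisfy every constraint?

No — it violates: tap can only start once anneal is done

The shop runs at most 2 operations per shift — holds.
drill can only start once anneal is done — violated.
cut is fixed at shift 1 — holds.
turn can't start before shift 5 — holds.
finish must be no later than shift 7 — holds.
tap can only start once anneal is done — violated.
mill is only available from shift 3 onward — holds.
bore can't be earlier than shift 3 — holds.
cut must be completed before mill — holds.
drill must fall between shift 4 and shift 7 — holds.
cut must be completed before turn — holds.
tap can't be earlier than shift 3 — violated.
anneal is due by shift 6 — holds.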